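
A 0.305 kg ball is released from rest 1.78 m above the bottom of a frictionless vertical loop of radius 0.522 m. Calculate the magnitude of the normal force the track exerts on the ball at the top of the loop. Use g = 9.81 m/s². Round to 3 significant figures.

Energy from release to top (height 2r): mgh = ½mv_top² + mg(2r)
v_top² = 2g(h − 2r) = 2(9.81)(1.78 − 1.044) = 14.440 m²/s²
At the top, both N and weight point toward the centre: N + mg = mv_top²/r
N = m(v_top²/r − g) = 0.305(14.440/0.522 − 9.81) = 5.445 N

N = 5.45 N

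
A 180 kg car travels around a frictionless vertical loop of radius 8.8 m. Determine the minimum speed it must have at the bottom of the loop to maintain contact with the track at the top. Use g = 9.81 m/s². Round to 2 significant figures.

v = 21 m/s

At the top: mg = mv_top²/r ⇒ v_top² = gr = 86.33 m²/s²
Energy from bottom to top (height 2r): ½mv_bot² = ½mv_top² + mg(2r)
v_bot² = gr + 4gr = 5gr = 431.6
v_bot = √(5gr) = 20.78 m/s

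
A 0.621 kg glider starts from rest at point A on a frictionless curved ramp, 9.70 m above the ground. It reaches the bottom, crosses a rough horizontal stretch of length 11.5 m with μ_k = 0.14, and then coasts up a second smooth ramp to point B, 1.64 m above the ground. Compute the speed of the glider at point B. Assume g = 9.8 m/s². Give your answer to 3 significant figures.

Energy at A: mgh₁ = (0.621)(9.8)(9.70) = 59.032 J
Friction loss: W_f = μ_k mg d = 9.798 J
At B: ½mv² + mgh₂ = mgh₁ − W_f
½mv² = 59.032 − 9.798 − 9.9807 = 39.253 J
v = √(2 × 39.253/0.621) = 11.24 m/s

v = 11.2 m/s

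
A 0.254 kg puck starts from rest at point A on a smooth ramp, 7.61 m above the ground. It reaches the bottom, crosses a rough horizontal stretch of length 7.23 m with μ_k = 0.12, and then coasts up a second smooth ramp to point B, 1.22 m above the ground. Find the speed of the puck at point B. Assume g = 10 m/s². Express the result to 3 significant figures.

Energy at A: mgh₁ = (0.254)(10)(7.61) = 19.329 J
Friction loss: W_f = μ_k mg d = 2.204 J
At B: ½mv² + mgh₂ = mgh₁ − W_f
½mv² = 19.329 − 2.204 − 3.0988 = 14.027 J
v = √(2 × 14.027/0.254) = 10.51 m/s

v = 10.5 m/s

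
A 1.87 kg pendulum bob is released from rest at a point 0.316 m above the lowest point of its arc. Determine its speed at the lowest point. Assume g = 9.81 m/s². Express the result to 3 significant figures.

v = 2.49 m/s

By conservation of mechanical energy, mgh = ½mv²
v = √(2gh) = √(2 × 9.81 × 0.316) = √6.1999 = 2.490 m/s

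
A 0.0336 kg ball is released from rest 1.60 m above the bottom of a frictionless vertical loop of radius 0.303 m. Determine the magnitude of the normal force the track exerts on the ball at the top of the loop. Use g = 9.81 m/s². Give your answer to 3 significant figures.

Energy from release to top (height 2r): mgh = ½mv_top² + mg(2r)
v_top² = 2g(h − 2r) = 2(9.81)(1.60 − 0.6060) = 19.502 m²/s²
At the top, both N and weight point toward the centre: N + mg = mv_top²/r
N = m(v_top²/r − g) = 0.0336(19.502/0.303 − 9.81) = 1.833 N

N = 1.83 N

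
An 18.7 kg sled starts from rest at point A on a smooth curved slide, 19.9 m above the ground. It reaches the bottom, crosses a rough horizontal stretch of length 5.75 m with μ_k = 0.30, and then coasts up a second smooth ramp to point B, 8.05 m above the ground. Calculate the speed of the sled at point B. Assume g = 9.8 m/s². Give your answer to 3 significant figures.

Energy at A: mgh₁ = (18.7)(9.8)(19.9) = 3646.9 J
Friction loss: W_f = μ_k mg d = 316.1 J
At B: ½mv² + mgh₂ = mgh₁ − W_f
½mv² = 3646.9 − 316.1 − 1475.2 = 1855.5 J
v = √(2 × 1855.5/18.7) = 14.09 m/s

v = 14.1 m/s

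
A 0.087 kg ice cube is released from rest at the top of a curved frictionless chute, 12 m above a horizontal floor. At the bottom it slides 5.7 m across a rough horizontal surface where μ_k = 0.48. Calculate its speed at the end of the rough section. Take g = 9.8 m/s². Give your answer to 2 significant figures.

Energy bookkeeping (friction removes W_f = μ_k N d):
mgh = ½mv² + μ_k m g d
W_f = μ_k mg d = (0.48)(0.087)(9.8)(5.7) = 2.333 J
½mv² = mgh − W_f = 10.231 − 2.333 = 7.8985 J
v = √(2 × 7.8985/0.087) = 13.47 m/s

v = 13 m/s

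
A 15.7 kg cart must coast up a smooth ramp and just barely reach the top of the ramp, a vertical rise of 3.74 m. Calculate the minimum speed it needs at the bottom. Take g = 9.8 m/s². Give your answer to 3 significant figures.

At the top it is momentarily at rest, so all KE converts to PE: ½mv² = mgh
v = √(2gh) = √(2 × 9.8 × 3.74) = 8.562 m/s

v = 8.56 m/s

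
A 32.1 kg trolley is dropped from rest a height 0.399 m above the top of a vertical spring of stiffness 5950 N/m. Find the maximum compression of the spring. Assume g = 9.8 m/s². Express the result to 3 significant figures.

x = 0.265 m

Let x be the compression. The total drop is H + x, and the trolley is instantaneously at rest at max compression, so energy conservation gives:
mg(H + x) = ½kx²
½(5950)x² − (32.1)(9.8)x − (32.1)(9.8)(0.399) = 0
2975x² − 314.6x − 125.5 = 0
x = [314.6 + √(98961 + 1.4937e+06)]/(2 × 2975) = 0.2650 m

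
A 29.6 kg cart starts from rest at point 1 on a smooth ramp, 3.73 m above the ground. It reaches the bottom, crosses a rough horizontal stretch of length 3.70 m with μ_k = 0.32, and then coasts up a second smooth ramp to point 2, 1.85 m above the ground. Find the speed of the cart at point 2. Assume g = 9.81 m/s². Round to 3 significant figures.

v = 3.70 m/s

Energy at 1: mgh₁ = (29.6)(9.81)(3.73) = 1083.1 J
Friction loss: W_f = μ_k mg d = 343.8 J
At 2: ½mv² + mgh₂ = mgh₁ − W_f
½mv² = 1083.1 − 343.8 − 537.20 = 202.10 J
v = √(2 × 202.10/29.6) = 3.695 m/s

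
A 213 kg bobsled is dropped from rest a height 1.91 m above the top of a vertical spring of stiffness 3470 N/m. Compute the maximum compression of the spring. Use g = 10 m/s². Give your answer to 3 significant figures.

Let x be the compression. The total drop is H + x, and the bobsled is instantaneously at rest at max compression, so energy conservation gives:
mg(H + x) = ½kx²
½(3470)x² − (213)(10)x − (213)(10)(1.91) = 0
1735x² − 2130x − 4068 = 0
x = [2130 + √(4.537e+06 + 2.8234e+07)]/(2 × 1735) = 2.264 m

x = 2.26 m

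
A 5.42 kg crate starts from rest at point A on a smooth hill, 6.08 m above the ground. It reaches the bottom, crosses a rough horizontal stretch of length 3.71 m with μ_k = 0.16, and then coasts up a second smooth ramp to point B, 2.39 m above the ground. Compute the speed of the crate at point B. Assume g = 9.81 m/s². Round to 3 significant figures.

Energy at A: mgh₁ = (5.42)(9.81)(6.08) = 323.27 J
Friction loss: W_f = μ_k mg d = 31.56 J
At B: ½mv² + mgh₂ = mgh₁ − W_f
½mv² = 323.27 − 31.56 − 127.08 = 164.64 J
v = √(2 × 164.64/5.42) = 7.794 m/s

v = 7.79 m/s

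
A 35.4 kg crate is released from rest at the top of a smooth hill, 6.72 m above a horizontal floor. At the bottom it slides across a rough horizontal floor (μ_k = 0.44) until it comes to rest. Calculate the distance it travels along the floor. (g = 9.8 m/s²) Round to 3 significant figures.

d = 15.3 m

Energy at the top = energy at the end + work done against friction:
At rest all PE has been dissipated by friction: mgh = μ_k m g d
d = h/μ_k = 6.72/0.44 = 15.27 m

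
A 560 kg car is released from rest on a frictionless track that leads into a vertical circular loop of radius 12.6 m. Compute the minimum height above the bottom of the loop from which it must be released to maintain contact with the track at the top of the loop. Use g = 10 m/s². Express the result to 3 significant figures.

h = 31.5 m

At the top, for minimum speed gravity alone supplies the centripetal force: mg = mv_top²/r ⇒ v_top² = gr = 126.0 m²/s²
Energy conservation from release height h to the top (height 2r): mgh = ½mv_top² + mg(2r)
h = v_top²/(2g) + 2r = r/2 + 2r = 5r/2 = 31.50 m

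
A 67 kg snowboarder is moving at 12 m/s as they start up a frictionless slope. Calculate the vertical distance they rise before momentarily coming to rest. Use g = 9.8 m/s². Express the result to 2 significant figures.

Setting KE at the bottom equal to PE gained: ½mv² = mgh
h = v²/(2g) = 12²/(2 × 9.8) = 7.347 m

h = 7.3 m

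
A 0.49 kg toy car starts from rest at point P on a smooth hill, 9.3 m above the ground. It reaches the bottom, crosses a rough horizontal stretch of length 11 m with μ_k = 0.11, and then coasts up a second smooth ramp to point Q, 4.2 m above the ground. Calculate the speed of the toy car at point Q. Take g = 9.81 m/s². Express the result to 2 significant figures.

Energy at P: mgh₁ = (0.49)(9.81)(9.3) = 44.704 J
Friction loss: W_f = μ_k mg d = 5.816 J
At Q: ½mv² + mgh₂ = mgh₁ − W_f
½mv² = 44.704 − 5.816 − 20.189 = 18.699 J
v = √(2 × 18.699/0.49) = 8.736 m/s

v = 8.7 m/s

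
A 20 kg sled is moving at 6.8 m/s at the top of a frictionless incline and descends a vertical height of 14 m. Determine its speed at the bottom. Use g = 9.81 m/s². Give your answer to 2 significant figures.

Equating total energy at the two states: ½mv₀² + mgh = ½mv²
The mass cancels from both sides.
v² = v₀² + 2gh = (6.8)² + 2(9.81)(14) = 320.92
v = √320.92 = 17.91 m/s

v = 18 m/s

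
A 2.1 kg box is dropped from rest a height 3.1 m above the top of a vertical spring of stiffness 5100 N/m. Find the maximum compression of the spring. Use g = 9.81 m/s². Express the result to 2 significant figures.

Let x be the compression. The total drop is H + x, and the box is instantaneously at rest at max compression, so energy conservation gives:
mg(H + x) = ½kx²
½(5100)x² − (2.1)(9.81)x − (2.1)(9.81)(3.1) = 0
2550x² − 20.60x − 63.86 = 0
x = [20.60 + √(424.4 + 651404)]/(2 × 2550) = 0.1623 m

x = 0.16 m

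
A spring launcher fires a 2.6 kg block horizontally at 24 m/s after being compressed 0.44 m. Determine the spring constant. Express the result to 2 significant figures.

½kx² = ½mv²
k = mv²/x² = (2.6)(24)²/(0.44)² = 7736 N/m

k = 7700 N/m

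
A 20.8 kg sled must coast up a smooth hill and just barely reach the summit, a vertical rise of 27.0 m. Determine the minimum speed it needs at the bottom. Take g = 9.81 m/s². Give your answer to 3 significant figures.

v = 23.0 m/s

At the top it is momentarily at rest, so all KE converts to PE: ½mv² = mgh
v = √(2gh) = √(2 × 9.81 × 27.0) = 23.02 m/s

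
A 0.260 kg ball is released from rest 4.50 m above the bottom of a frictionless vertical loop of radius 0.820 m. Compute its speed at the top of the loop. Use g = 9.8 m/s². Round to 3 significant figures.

Energy conservation: mgh = ½mv_top² + mg(2r)
v_top² = 2g(h − 2r) = 2(9.8)(4.50 − 1.640) = 56.06
v_top = 7.487 m/s

v = 7.49 m/s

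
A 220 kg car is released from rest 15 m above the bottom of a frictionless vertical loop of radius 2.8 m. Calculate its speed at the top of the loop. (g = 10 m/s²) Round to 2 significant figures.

Energy conservation: mgh = ½mv_top² + mg(2r)
v_top² = 2g(h − 2r) = 2(10)(15 − 5.600) = 188.0
v_top = 13.71 m/s

v = 14 m/s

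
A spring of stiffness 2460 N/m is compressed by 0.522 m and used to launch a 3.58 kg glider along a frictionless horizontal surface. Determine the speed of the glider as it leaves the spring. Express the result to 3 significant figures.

Conservation of energy: ½kx² = ½mv²
v = x√(k/m) = 0.522 × √(2460/3.58) = 13.68 m/s

v = 13.7 m/s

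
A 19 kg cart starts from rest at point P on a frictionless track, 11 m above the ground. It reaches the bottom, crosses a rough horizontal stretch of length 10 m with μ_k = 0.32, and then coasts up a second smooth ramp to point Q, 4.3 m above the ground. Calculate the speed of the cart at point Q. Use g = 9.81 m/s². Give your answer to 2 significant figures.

Energy at P: mgh₁ = (19)(9.81)(11) = 2050.3 J
Friction loss: W_f = μ_k mg d = 596.4 J
At Q: ½mv² + mgh₂ = mgh₁ − W_f
½mv² = 2050.3 − 596.4 − 801.48 = 652.37 J
v = √(2 × 652.37/19) = 8.287 m/s

v = 8.3 m/s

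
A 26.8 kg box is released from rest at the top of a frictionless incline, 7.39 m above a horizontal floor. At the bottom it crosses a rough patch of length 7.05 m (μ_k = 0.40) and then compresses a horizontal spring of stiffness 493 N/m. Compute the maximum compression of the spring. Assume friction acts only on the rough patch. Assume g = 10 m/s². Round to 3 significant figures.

x = 2.23 m

Initial energy: E₁ = mgh = (26.8)(10)(7.39) = 1980.5 J
Friction removes W_f = μ_k mg d = (0.40)(26.8)(10)(7.05) = 755.8 J
Energy reaching the spring: E = 1980.5 − 755.8 = 1224.8 J
At max compression ½kx² = E ⇒ x = √(2E/k) = √(2 × 1224.8/493) = 2.229 m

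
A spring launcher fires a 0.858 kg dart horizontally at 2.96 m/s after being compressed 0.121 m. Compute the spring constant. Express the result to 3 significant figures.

k = 513 N/m

Spring PE at full compression equals KE at release: ½kx² = ½mv²
k = mv²/x² = (0.858)(2.96)²/(0.121)² = 513.5 N/m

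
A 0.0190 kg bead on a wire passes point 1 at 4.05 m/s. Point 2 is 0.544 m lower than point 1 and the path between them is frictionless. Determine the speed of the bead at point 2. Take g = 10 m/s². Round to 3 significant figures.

v = 5.22 m/s

Equating total energy at the two states: ½mv₀² + mgh = ½mv²
v² = v₀² + 2gh = (4.05)² + 2(10)(0.544) = 27.282
v = √27.282 = 5.223 m/s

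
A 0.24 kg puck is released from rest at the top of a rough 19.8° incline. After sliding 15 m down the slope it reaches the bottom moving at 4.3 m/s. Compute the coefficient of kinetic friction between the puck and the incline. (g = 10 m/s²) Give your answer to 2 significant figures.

The energy dissipated by friction is the PE lost minus the KE gained:
mgL sinθ = 12.195 J; ½mv² = 2.2188 J
W_f = 12.195 − 2.2188 = 9.976 J
μ_k = W_f/(mg cosθ · L) = 9.976/(2.258 × 15) = 0.2945

μ_k = 0.29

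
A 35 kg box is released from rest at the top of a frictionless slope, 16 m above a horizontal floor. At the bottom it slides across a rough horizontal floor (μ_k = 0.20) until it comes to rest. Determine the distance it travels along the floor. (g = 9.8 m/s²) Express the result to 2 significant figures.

d = 80 m

Energy bookkeeping (friction removes W_f = μ_k N d):
At rest all PE has been dissipated by friction: mgh = μ_k m g d
d = h/μ_k = 16/0.20 = 80.00 m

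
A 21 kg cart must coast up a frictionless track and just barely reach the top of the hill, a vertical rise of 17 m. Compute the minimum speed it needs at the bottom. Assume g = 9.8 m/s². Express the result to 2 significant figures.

v = 18 m/s

At the top it is momentarily at rest, so all KE converts to PE: ½mv² = mgh
v = √(2gh) = √(2 × 9.8 × 17) = 18.25 m/s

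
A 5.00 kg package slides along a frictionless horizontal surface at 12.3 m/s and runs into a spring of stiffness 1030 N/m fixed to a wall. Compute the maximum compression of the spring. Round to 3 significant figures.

At max compression the package is momentarily at rest: ½mv² = ½kx²
x = v√(m/k) = 12.3 × √(5.00/1030) = 0.8570 m

x = 0.857 m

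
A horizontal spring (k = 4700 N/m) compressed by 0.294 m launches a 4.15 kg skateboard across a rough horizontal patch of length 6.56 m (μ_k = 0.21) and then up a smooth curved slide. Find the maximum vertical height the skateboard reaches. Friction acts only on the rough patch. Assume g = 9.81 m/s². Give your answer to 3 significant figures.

h = 3.61 m

Spring energy: E₀ = ½kx² = ½(4700)(0.294)² = 203.12 J
Friction: W_f = μ_k mg d = (0.21)(4.15)(9.81)(6.56) = 56.08 J
Energy at base of ramp: E = 203.12 − 56.08 = 147.04 J
At max height all remaining energy is PE: mgh = E ⇒ h = E/(mg) = 147.04/(4.15 × 9.81) = 3.612 m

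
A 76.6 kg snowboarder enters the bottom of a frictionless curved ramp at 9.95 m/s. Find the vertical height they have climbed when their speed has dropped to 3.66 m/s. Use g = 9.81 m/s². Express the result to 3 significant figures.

Energy balance between the two points: ½mv₁² = ½mv₂² + mgh
h = (v₁² − v₂²)/(2g) = (9.95² − 3.66²)/(2 × 9.81) = 4.363 m

h = 4.36 m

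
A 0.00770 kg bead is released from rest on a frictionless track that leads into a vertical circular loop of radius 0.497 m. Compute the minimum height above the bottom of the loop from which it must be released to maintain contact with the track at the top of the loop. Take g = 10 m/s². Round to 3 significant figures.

h = 1.24 m

At the top, for minimum speed gravity alone supplies the centripetal force: mg = mv_top²/r ⇒ v_top² = gr = 4.970 m²/s²
Energy conservation from release height h to the top (height 2r): mgh = ½mv_top² + mg(2r)
h = v_top²/(2g) + 2r = r/2 + 2r = 5r/2 = 1.242 m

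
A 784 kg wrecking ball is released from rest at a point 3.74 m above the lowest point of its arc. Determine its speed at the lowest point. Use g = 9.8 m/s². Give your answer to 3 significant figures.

v = 8.56 m/s

Mechanical energy is conserved (no friction): mgh = ½mv²
v = √(2gh) = √(2 × 9.8 × 3.74) = √73.304 = 8.562 m/s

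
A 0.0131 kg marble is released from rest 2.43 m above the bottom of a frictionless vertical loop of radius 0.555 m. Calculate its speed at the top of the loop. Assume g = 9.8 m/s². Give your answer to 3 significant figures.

Energy conservation: mgh = ½mv_top² + mg(2r)
v_top² = 2g(h − 2r) = 2(9.8)(2.43 − 1.110) = 25.87
v_top = 5.086 m/s

v = 5.09 m/s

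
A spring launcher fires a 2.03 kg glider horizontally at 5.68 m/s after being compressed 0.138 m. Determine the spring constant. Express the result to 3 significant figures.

Energy stored in the spring equals the launch KE: ½kx² = ½mv²
k = mv²/x² = (2.03)(5.68)²/(0.138)² = 3439 N/m

k = 3440 N/m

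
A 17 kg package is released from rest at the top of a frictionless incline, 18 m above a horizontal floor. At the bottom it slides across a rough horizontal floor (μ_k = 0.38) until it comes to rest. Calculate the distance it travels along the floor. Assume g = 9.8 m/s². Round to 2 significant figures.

d = 47 m

Energy at the top = energy at the end + work done against friction:
At rest all PE has been dissipated by friction: mgh = μ_k m g d
d = h/μ_k = 18/0.38 = 47.37 m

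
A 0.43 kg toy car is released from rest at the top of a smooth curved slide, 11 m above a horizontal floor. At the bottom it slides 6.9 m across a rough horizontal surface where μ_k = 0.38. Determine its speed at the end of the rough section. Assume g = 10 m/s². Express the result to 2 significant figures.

Energy at the top = energy at the end + work done against friction:
mgh = ½mv² + μ_k m g d
W_f = μ_k mg d = (0.38)(0.43)(10)(6.9) = 11.27 J
½mv² = mgh − W_f = 47.300 − 11.27 = 36.025 J
v = √(2 × 36.025/0.43) = 12.94 m/s

v = 13 m/s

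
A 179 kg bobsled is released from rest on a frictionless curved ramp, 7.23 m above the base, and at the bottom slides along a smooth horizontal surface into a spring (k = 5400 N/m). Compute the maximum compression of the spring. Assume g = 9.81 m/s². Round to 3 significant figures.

At max compression the bobsled is momentarily at rest: mgh = ½kx²
x = √(2mgh/k) = √(2 × 179 × 9.81 × 7.23 / 5400) = 2.168 m

x = 2.17 m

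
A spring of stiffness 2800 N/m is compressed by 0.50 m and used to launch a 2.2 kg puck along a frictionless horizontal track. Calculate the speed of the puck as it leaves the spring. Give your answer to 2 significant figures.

The puck leaves the spring when the spring is at natural length, so ½kx² = ½mv²
v = x√(k/m) = 0.50 × √(2800/2.2) = 17.84 m/s

v = 18 m/s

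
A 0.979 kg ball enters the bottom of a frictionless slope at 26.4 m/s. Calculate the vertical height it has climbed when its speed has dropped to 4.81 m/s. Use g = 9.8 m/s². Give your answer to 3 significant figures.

Energy balance between the two points: ½mv₁² = ½mv₂² + mgh
h = (v₁² − v₂²)/(2g) = (26.4² − 4.81²)/(2 × 9.8) = 34.38 m

h = 34.4 m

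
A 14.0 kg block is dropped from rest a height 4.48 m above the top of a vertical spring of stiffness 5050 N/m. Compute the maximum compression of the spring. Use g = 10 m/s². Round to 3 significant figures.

x = 0.527 m

Let x be the compression. The total drop is H + x, and the block is instantaneously at rest at max compression, so energy conservation gives:
mg(H + x) = ½kx²
½(5050)x² − (14.0)(10)x − (14.0)(10)(4.48) = 0
2525x² − 140.0x − 627.2 = 0
x = [140.0 + √(19600 + 6.3347e+06)]/(2 × 2525) = 0.5269 m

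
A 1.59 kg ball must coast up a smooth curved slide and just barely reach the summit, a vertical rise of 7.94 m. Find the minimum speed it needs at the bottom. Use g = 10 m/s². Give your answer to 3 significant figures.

v = 12.6 m/s

At the top it is momentarily at rest, so all KE converts to PE: ½mv² = mgh
v = √(2gh) = √(2 × 10 × 7.94) = 12.60 m/s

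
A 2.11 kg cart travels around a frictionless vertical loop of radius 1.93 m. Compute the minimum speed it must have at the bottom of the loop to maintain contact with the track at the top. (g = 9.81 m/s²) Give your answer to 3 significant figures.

v = 9.73 m/s

At the top: mg = mv_top²/r ⇒ v_top² = gr = 18.93 m²/s²
Energy from bottom to top (height 2r): ½mv_bot² = ½mv_top² + mg(2r)
v_bot² = gr + 4gr = 5gr = 94.67
v_bot = √(5gr) = 9.730 m/s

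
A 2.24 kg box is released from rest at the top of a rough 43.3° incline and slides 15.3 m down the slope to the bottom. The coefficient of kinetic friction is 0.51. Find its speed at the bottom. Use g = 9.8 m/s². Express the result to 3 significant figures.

Taking the bottom as reference, mgh = ½mv² + μ_k N L with h = L sinθ, N = mg cosθ:
mgh = mgL sinθ = (2.24)(9.8)(15.3)sin43.3° = 230.34 J
W_f = μ_k mg cosθ · L = (0.51)(2.24)(9.8)cos43.3°·15.3 = 124.7 J
½mv² = 230.34 − 124.7 = 105.68 J
v = √(2 × 105.68/2.24) = 9.714 m/s

v = 9.71 m/s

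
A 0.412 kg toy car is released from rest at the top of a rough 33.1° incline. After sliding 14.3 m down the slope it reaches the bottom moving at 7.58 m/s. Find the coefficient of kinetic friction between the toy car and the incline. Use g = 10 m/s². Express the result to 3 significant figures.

The energy dissipated by friction is the PE lost minus the KE gained:
mgL sinθ = 32.174 J; ½mv² = 11.836 J
W_f = 32.174 − 11.836 = 20.34 J
μ_k = W_f/(mg cosθ · L) = 20.34/(3.451 × 14.3) = 0.4121

μ_k = 0.412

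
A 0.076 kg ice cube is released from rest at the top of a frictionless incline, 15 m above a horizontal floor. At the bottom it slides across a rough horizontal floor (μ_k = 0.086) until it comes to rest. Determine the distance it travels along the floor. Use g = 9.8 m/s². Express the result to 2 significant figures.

d = 170 m

Energy bookkeeping (friction removes W_f = μ_k N d):
At rest all PE has been dissipated by friction: mgh = μ_k m g d
d = h/μ_k = 15/0.086 = 174.4 m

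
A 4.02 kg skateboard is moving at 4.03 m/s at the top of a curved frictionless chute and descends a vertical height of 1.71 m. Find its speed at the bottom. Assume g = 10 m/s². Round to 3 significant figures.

v = 7.10 m/s

Equating total energy at the two states: ½mv₀² + mgh = ½mv²
The mass cancels from both sides.
v² = v₀² + 2gh = (4.03)² + 2(10)(1.71) = 50.441
v = √50.441 = 7.102 m/s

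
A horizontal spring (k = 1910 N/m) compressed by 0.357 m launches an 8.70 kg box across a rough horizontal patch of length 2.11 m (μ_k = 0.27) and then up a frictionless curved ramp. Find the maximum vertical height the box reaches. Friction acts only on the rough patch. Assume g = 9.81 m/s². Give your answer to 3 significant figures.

h = 0.856 m

Spring energy: E₀ = ½kx² = ½(1910)(0.357)² = 121.71 J
Friction: W_f = μ_k mg d = (0.27)(8.70)(9.81)(2.11) = 48.62 J
Energy at base of ramp: E = 121.71 − 48.62 = 73.092 J
At max height all remaining energy is PE: mgh = E ⇒ h = E/(mg) = 73.092/(8.70 × 9.81) = 0.8564 m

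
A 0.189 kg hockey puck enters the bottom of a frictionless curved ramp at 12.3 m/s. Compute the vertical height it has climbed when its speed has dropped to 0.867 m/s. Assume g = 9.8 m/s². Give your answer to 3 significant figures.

h = 7.68 m

Conservation of energy: ½mv₁² = ½mv₂² + mgh
h = (v₁² − v₂²)/(2g) = (12.3² − 0.867²)/(2 × 9.8) = 7.681 m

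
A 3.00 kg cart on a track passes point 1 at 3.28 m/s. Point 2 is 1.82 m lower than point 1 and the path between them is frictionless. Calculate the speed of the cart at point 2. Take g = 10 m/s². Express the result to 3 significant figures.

v = 6.87 m/s

Equating total energy at the two states: ½mv₀² + mgh = ½mv²
The mass cancels from both sides.
v² = v₀² + 2gh = (3.28)² + 2(10)(1.82) = 47.158
v = √47.158 = 6.867 m/s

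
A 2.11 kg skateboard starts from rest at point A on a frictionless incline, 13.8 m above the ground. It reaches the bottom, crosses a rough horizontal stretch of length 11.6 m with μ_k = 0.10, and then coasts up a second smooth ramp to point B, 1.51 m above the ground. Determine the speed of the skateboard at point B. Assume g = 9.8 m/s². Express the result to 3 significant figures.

v = 14.8 m/s

Energy at A: mgh₁ = (2.11)(9.8)(13.8) = 285.36 J
Friction loss: W_f = μ_k mg d = 23.99 J
At B: ½mv² + mgh₂ = mgh₁ − W_f
½mv² = 285.36 − 23.99 − 31.224 = 230.15 J
v = √(2 × 230.15/2.11) = 14.77 m/s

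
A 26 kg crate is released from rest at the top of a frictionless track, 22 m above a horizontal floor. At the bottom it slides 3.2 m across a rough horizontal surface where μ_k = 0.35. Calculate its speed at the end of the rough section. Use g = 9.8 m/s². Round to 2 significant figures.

Energy at the top = energy at the end + work done against friction:
mgh = ½mv² + μ_k m g d
W_f = μ_k mg d = (0.35)(26)(9.8)(3.2) = 285.4 J
½mv² = mgh − W_f = 5605.6 − 285.4 = 5320.2 J
v = √(2 × 5320.2/26) = 20.23 m/s

v = 20 m/s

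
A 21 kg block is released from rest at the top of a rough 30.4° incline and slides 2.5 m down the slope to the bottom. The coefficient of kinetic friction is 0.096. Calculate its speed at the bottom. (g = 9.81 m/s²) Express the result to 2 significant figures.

v = 4.6 m/s

Taking the bottom as reference, mgh = ½mv² + μ_k N L with h = L sinθ, N = mg cosθ:
mgh = mgL sinθ = (21)(9.81)(2.5)sin30.4° = 260.62 J
W_f = μ_k mg cosθ · L = (0.096)(21)(9.81)cos30.4°·2.5 = 42.64 J
½mv² = 260.62 − 42.64 = 217.98 J
v = √(2 × 217.98/21) = 4.556 m/s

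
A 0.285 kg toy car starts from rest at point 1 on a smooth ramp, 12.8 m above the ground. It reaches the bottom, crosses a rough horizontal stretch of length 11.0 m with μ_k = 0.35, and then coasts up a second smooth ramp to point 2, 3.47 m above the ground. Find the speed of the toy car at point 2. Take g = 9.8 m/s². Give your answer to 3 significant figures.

v = 10.4 m/s

Energy at 1: mgh₁ = (0.285)(9.8)(12.8) = 35.750 J
Friction loss: W_f = μ_k mg d = 10.75 J
At 2: ½mv² + mgh₂ = mgh₁ − W_f
½mv² = 35.750 − 10.75 − 9.6917 = 15.306 J
v = √(2 × 15.306/0.285) = 10.36 m/s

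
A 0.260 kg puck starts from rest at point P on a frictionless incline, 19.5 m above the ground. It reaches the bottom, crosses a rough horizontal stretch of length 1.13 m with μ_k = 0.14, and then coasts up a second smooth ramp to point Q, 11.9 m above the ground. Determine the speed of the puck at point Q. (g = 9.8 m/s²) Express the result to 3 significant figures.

Energy at P: mgh₁ = (0.260)(9.8)(19.5) = 49.686 J
Friction loss: W_f = μ_k mg d = 0.4031 J
At Q: ½mv² + mgh₂ = mgh₁ − W_f
½mv² = 49.686 − 0.4031 − 30.321 = 18.962 J
v = √(2 × 18.962/0.260) = 12.08 m/s

v = 12.1 m/s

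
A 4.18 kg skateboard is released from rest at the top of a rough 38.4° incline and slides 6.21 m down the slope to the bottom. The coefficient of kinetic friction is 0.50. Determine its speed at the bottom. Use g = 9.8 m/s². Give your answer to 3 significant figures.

Taking the bottom as reference, mgh = ½mv² + μ_k N L with h = L sinθ, N = mg cosθ:
mgh = mgL sinθ = (4.18)(9.8)(6.21)sin38.4° = 158.01 J
W_f = μ_k mg cosθ · L = (0.50)(4.18)(9.8)cos38.4°·6.21 = 99.68 J
½mv² = 158.01 − 99.68 = 58.331 J
v = √(2 × 58.331/4.18) = 5.283 m/s

v = 5.28 m/s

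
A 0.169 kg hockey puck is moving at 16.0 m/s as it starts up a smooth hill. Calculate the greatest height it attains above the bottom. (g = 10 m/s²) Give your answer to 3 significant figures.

h = 12.8 m

By energy conservation, ½mv² = mgh
h = v²/(2g) = 16.0²/(2 × 10) = 12.80 m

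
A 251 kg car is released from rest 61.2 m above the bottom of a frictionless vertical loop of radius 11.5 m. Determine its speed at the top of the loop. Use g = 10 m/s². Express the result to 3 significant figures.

v = 27.6 m/s

Energy conservation: mgh = ½mv_top² + mg(2r)
v_top² = 2g(h − 2r) = 2(10)(61.2 − 23.00) = 764.0
v_top = 27.64 m/s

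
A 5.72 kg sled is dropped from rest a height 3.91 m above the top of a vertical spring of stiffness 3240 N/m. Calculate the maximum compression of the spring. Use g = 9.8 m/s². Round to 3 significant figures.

Measuring PE from the top of the relaxed spring, at max compression the sled has dropped H + x with zero KE, so:
mg(H + x) = ½kx²
½(3240)x² − (5.72)(9.8)x − (5.72)(9.8)(3.91) = 0
1620x² − 56.06x − 219.2 = 0
x = [56.06 + √(3142 + 1.4203e+06)]/(2 × 1620) = 0.3855 m

x = 0.386 m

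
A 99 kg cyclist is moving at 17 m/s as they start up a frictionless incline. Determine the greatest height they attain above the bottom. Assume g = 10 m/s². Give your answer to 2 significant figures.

Setting KE at the bottom equal to PE gained: ½mv² = mgh
h = v²/(2g) = 17²/(2 × 10) = 14.45 m

h = 14 m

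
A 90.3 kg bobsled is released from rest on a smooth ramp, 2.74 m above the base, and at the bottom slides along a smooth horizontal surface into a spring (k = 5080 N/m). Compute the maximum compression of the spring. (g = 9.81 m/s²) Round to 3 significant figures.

At max compression the bobsled is momentarily at rest: mgh = ½kx²
x = √(2mgh/k) = √(2 × 90.3 × 9.81 × 2.74 / 5080) = 0.9775 m

x = 0.978 m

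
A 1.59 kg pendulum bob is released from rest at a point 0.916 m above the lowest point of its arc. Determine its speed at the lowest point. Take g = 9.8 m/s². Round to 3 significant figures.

Energy conservation between the two points: mgh = ½mv²
v = √(2gh) = √(2 × 9.8 × 0.916) = √17.954 = 4.237 m/s

v = 4.24 m/s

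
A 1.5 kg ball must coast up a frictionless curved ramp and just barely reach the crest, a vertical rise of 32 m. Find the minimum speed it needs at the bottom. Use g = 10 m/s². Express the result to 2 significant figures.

At the top it is momentarily at rest, so all KE converts to PE: ½mv² = mgh
v = √(2gh) = √(2 × 10 × 32) = 25.30 m/s

v = 25 m/s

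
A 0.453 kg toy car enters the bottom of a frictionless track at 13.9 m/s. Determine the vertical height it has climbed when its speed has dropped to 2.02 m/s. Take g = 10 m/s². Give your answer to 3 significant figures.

Conservation of energy: ½mv₁² = ½mv₂² + mgh
h = (v₁² − v₂²)/(2g) = (13.9² − 2.02²)/(2 × 10) = 9.456 m

h = 9.46 m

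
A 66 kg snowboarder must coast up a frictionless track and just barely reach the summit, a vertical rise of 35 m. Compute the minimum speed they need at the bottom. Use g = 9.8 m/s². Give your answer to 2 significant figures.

At the top they are momentarily at rest, so all KE converts to PE: ½mv² = mgh
v = √(2gh) = √(2 × 9.8 × 35) = 26.19 m/s

v = 26 m/s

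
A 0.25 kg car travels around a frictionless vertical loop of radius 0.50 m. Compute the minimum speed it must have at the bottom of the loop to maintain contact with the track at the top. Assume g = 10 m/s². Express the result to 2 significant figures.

v = 5.0 m/s

At the top: mg = mv_top²/r ⇒ v_top² = gr = 5.000 m²/s²
Energy from bottom to top (height 2r): ½mv_bot² = ½mv_top² + mg(2r)
v_bot² = gr + 4gr = 5gr = 25.00
v_bot = √(5gr) = 5.000 m/s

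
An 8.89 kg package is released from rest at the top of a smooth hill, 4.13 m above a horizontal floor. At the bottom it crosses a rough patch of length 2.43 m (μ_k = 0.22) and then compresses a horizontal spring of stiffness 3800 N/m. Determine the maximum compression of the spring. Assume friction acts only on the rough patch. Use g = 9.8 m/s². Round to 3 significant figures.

x = 0.406 m

Initial energy: E₁ = mgh = (8.89)(9.8)(4.13) = 359.81 J
Friction removes W_f = μ_k mg d = (0.22)(8.89)(9.8)(2.43) = 46.58 J
Energy reaching the spring: E = 359.81 − 46.58 = 313.24 J
At max compression ½kx² = E ⇒ x = √(2E/k) = √(2 × 313.24/3800) = 0.4060 m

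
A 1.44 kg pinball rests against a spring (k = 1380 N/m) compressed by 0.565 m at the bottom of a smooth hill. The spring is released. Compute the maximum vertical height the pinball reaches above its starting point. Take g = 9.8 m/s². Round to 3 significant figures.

At maximum height the pinball is at rest, so ½kx² = mgh
h = kx²/(2mg) = (1380)(0.565)²/(2 × 1.44 × 9.8) = 15.61 m

h = 15.6 m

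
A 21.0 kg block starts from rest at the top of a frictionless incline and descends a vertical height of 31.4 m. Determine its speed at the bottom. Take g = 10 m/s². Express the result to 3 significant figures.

v = 25.1 m/s

Energy conservation between the two points: mgh = ½mv²
The mass cancels from both sides.
v = √(2gh) = √(2 × 10 × 31.4) = √628.00 = 25.06 m/s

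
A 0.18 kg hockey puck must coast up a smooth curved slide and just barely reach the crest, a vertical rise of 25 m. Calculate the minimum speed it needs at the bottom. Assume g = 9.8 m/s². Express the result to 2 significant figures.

At the top it is momentarily at rest, so all KE converts to PE: ½mv² = mgh
v = √(2gh) = √(2 × 9.8 × 25) = 22.14 m/s

v = 22 m/s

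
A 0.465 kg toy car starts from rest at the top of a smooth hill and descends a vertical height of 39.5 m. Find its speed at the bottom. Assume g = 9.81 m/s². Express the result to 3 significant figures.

v = 27.8 m/s

Equating total energy at the two states: mgh = ½mv²
v = √(2gh) = √(2 × 9.81 × 39.5) = √774.99 = 27.84 m/s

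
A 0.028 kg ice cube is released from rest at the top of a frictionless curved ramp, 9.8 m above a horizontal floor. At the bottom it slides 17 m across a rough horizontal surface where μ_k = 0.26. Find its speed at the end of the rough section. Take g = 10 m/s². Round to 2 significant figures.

v = 10 m/s

Energy at the top = energy at the end + work done against friction:
mgh = ½mv² + μ_k m g d
W_f = μ_k mg d = (0.26)(0.028)(10)(17) = 1.238 J
½mv² = mgh − W_f = 2.7440 − 1.238 = 1.5064 J
v = √(2 × 1.5064/0.028) = 10.37 m/s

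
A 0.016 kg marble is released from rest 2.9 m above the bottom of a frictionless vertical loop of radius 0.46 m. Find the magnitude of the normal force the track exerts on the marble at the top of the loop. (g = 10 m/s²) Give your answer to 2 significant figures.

Energy from release to top (height 2r): mgh = ½mv_top² + mg(2r)
v_top² = 2g(h − 2r) = 2(10)(2.9 − 0.9200) = 39.600 m²/s²
At the top, both N and weight point toward the centre: N + mg = mv_top²/r
N = m(v_top²/r − g) = 0.016(39.600/0.46 − 10) = 1.217 N

N = 1.2 N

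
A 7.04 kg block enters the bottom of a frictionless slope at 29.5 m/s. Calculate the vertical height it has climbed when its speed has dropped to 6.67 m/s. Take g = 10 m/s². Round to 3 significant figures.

h = 41.3 m

Conservation of energy: ½mv₁² = ½mv₂² + mgh
h = (v₁² − v₂²)/(2g) = (29.5² − 6.67²)/(2 × 10) = 41.29 m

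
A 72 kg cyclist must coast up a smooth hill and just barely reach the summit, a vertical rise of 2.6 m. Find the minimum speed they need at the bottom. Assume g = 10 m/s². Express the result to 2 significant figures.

v = 7.2 m/s

At the top they are momentarily at rest, so all KE converts to PE: ½mv² = mgh
v = √(2gh) = √(2 × 10 × 2.6) = 7.211 m/s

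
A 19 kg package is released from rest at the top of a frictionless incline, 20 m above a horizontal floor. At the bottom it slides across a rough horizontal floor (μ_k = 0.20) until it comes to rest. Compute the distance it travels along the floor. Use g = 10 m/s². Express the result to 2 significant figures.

Energy bookkeeping (friction removes W_f = μ_k N d):
At rest all PE has been dissipated by friction: mgh = μ_k m g d
d = h/μ_k = 20/0.20 = 100.0 m

d = 100 m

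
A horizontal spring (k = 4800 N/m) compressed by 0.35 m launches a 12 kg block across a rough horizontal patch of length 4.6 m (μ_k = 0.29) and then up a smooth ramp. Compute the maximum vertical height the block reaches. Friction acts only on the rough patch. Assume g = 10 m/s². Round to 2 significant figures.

Spring energy: E₀ = ½kx² = ½(4800)(0.35)² = 294.00 J
Friction: W_f = μ_k mg d = (0.29)(12)(10)(4.6) = 160.1 J
Energy at base of ramp: E = 294.00 − 160.1 = 133.92 J
At max height all remaining energy is PE: mgh = E ⇒ h = E/(mg) = 133.92/(12 × 10) = 1.116 m

h = 1.1 m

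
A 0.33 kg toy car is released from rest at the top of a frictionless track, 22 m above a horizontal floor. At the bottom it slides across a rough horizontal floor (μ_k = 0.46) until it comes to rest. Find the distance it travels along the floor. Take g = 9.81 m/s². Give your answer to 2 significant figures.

Energy at the top = energy at the end + work done against friction:
At rest all PE has been dissipated by friction: mgh = μ_k m g d
d = h/μ_k = 22/0.46 = 47.83 m

d = 48 m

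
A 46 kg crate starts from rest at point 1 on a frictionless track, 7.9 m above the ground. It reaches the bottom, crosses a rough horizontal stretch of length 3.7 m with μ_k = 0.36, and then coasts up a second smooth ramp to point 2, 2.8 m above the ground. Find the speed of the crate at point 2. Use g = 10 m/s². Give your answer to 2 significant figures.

v = 8.7 m/s

Energy at 1: mgh₁ = (46)(10)(7.9) = 3634.0 J
Friction loss: W_f = μ_k mg d = 612.7 J
At 2: ½mv² + mgh₂ = mgh₁ − W_f
½mv² = 3634.0 − 612.7 − 1288.0 = 1733.3 J
v = √(2 × 1733.3/46) = 8.681 m/s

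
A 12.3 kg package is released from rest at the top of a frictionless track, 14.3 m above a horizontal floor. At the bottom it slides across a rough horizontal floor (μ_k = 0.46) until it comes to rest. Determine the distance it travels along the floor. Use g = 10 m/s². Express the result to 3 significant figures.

Applying the work–energy principle:
At rest all PE has been dissipated by friction: mgh = μ_k m g d
d = h/μ_k = 14.3/0.46 = 31.09 m

d = 31.1 m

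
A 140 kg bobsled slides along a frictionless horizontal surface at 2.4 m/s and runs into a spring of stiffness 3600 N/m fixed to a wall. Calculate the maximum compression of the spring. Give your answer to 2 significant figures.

x = 0.47 m

All KE is stored as spring PE at maximum compression: ½mv² = ½kx²
x = v√(m/k) = 2.4 × √(140/3600) = 0.4733 m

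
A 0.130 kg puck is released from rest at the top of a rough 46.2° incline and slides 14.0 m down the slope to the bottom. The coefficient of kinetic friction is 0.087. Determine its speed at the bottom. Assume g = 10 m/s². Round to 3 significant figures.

Energy: mgh = ½mv² + W_f, with h = L sinθ and W_f = μ_k (mg cosθ) L
mgh = mgL sinθ = (0.130)(10)(14.0)sin46.2° = 13.136 J
W_f = μ_k mg cosθ · L = (0.087)(0.130)(10)cos46.2°·14.0 = 1.096 J
½mv² = 13.136 − 1.096 = 12.040 J
v = √(2 × 12.040/0.130) = 13.61 m/s

v = 13.6 m/s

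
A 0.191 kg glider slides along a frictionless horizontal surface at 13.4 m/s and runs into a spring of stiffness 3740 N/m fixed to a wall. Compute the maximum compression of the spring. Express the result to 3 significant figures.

At max compression the glider is momentarily at rest: ½mv² = ½kx²
x = v√(m/k) = 13.4 × √(0.191/3740) = 0.09576 m

x = 0.0958 m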